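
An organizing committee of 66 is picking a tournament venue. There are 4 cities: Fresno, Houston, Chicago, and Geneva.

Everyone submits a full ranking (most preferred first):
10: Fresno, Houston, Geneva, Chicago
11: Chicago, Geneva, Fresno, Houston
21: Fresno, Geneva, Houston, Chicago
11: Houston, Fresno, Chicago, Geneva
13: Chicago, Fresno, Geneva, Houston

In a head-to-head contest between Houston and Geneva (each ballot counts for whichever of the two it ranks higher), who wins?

Houston is ranked above Geneva on 21 ballots; Geneva above Houston on 45.

Geneva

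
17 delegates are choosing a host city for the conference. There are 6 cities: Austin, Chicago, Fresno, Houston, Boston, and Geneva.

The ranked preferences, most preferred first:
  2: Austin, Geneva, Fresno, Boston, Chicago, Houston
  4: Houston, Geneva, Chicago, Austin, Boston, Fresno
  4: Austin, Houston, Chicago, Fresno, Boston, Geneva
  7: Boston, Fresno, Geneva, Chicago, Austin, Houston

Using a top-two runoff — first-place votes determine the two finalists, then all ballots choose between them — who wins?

Austin

Round 1 first-place votes: Austin 6, Chicago 0, Fresno 0, Houston 4, Boston 7, Geneva 0. Boston and Austin advance.
Runoff: Boston is ranked above Austin on 7 ballots, Austin above Boston on 10.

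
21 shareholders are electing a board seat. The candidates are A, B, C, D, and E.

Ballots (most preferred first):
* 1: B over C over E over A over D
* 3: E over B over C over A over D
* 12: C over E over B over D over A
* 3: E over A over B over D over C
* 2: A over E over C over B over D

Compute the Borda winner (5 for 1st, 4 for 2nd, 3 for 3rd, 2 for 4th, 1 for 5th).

E

A: 1×2 + 3×2 + 12×1 + 3×4 + 2×5 = 42
B: 1×5 + 3×4 + 12×3 + 3×3 + 2×2 = 66
C: 1×4 + 3×3 + 12×5 + 3×1 + 2×3 = 82
D: 1×1 + 3×1 + 12×2 + 3×2 + 2×1 = 36
E: 1×3 + 3×5 + 12×4 + 3×5 + 2×4 = 89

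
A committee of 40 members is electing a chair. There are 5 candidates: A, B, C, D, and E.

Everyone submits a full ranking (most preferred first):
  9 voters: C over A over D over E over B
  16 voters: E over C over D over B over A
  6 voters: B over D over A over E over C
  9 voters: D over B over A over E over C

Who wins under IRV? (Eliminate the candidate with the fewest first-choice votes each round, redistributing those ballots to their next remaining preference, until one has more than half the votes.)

Round 1: A 0, B 6, C 9, D 9, E 16. A eliminated.
Round 2: B 6, C 9, D 9, E 16. B eliminated.
Round 3: C 9, D 15, E 16. C eliminated.
Round 4: D 24, E 16. D has a majority (≥21).

D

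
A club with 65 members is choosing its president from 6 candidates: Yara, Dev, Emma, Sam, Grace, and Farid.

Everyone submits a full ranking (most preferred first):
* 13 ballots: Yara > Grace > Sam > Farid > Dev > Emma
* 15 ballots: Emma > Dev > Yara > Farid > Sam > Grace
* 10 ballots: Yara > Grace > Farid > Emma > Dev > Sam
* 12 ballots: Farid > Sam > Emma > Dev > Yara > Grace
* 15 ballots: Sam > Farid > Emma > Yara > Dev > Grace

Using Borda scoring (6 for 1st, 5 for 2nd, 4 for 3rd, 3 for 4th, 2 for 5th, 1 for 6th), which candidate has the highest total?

Yara: 13×6 + 15×4 + 10×6 + 12×2 + 15×3 = 267
Dev: 13×2 + 15×5 + 10×2 + 12×3 + 15×2 = 187
Emma: 13×1 + 15×6 + 10×3 + 12×4 + 15×4 = 241
Sam: 13×4 + 15×2 + 10×1 + 12×5 + 15×6 = 242
Grace: 13×5 + 15×1 + 10×5 + 12×1 + 15×1 = 157
Farid: 13×3 + 15×3 + 10×4 + 12×6 + 15×5 = 271

Farid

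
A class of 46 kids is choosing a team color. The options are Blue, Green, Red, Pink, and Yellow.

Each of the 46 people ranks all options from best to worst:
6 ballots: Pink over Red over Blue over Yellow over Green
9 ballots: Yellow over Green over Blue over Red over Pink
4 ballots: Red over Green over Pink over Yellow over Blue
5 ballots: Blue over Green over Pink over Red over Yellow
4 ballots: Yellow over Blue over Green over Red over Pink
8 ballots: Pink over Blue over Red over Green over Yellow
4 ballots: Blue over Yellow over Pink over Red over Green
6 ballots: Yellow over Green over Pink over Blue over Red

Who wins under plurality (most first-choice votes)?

Yellow

First-place votes: Blue 9, Green 0, Red 4, Pink 14, Yellow 19.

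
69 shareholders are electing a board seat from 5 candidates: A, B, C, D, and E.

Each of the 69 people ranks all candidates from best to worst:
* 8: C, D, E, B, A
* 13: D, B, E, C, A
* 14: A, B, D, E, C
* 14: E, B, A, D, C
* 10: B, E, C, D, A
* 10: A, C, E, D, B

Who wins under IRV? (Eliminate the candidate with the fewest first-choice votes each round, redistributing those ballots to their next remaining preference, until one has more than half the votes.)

Round 1: A 24, B 10, C 8, D 13, E 14. C eliminated.
Round 2: A 24, B 10, D 21, E 14. B eliminated.
Round 3: A 24, D 21, E 24. D eliminated.
Round 4: A 24, E 45. E has a majority (≥35).

E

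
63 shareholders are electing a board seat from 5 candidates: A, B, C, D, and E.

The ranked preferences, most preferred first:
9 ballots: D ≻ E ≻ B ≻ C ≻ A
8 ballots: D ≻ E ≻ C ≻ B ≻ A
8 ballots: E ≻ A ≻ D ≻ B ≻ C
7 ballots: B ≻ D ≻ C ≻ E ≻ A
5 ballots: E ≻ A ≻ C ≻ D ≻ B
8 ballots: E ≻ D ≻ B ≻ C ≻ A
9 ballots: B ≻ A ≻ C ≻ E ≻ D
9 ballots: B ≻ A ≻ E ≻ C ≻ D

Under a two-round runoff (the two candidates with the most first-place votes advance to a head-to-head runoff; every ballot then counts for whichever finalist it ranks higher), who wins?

E

Round 1 first-place votes: A 0, B 25, C 0, D 17, E 21. B and E advance.
Runoff: B is ranked above E on 25 ballots, E above B on 38.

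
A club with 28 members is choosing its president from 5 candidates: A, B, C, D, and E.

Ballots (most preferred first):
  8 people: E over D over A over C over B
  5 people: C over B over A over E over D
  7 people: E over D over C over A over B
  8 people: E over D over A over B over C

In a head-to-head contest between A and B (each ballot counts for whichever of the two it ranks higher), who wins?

A is ranked above B on 23 ballots; B above A on 5.

A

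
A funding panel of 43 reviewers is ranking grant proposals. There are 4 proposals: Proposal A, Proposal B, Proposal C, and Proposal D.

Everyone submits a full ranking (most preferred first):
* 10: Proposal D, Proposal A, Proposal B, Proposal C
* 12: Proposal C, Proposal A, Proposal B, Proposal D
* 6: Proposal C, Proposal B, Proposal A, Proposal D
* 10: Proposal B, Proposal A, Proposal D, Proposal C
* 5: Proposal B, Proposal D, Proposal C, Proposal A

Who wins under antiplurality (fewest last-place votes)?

Last-place votes: Proposal A 5, Proposal B 0, Proposal C 20, Proposal D 18.

Proposal B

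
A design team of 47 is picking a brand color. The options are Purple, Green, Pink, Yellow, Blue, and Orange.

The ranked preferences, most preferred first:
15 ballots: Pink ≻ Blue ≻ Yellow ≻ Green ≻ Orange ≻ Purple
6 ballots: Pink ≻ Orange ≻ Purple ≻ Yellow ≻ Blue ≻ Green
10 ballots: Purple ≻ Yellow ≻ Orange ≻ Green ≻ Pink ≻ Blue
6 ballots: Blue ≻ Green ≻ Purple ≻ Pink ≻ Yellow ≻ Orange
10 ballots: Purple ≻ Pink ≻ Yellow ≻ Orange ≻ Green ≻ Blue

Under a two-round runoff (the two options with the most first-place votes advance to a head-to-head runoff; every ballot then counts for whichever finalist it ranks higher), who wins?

Purple

Round 1 first-place votes: Purple 20, Green 0, Pink 21, Yellow 0, Blue 6, Orange 0. Pink and Purple advance.
Runoff: Pink is ranked above Purple on 21 ballots, Purple above Pink on 26.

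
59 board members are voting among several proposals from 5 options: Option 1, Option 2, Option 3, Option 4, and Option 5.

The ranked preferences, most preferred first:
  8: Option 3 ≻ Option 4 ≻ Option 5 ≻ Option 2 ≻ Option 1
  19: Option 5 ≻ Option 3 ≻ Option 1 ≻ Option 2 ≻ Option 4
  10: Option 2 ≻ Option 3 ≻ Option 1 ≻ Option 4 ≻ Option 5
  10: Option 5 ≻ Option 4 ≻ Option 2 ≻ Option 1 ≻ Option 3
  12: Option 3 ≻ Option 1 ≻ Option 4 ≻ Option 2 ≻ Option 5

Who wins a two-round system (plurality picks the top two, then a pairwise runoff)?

Option 3

Round 1 first-place votes: Option 1 0, Option 2 10, Option 3 20, Option 4 0, Option 5 29. Option 5 and Option 3 advance.
Runoff: Option 5 is ranked above Option 3 on 29 ballots, Option 3 above Option 5 on 30.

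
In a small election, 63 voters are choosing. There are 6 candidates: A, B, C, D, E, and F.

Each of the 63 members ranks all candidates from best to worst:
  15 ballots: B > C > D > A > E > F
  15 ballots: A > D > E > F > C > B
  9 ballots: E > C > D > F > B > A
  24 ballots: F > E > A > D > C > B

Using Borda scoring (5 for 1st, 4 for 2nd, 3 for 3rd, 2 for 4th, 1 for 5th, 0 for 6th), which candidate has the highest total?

E

A: 15×2 + 15×5 + 9×0 + 24×3 = 177
B: 15×5 + 15×0 + 9×1 + 24×0 = 84
C: 15×4 + 15×1 + 9×4 + 24×1 = 135
D: 15×3 + 15×4 + 9×3 + 24×2 = 180
E: 15×1 + 15×3 + 9×5 + 24×4 = 201
F: 15×0 + 15×2 + 9×2 + 24×5 = 168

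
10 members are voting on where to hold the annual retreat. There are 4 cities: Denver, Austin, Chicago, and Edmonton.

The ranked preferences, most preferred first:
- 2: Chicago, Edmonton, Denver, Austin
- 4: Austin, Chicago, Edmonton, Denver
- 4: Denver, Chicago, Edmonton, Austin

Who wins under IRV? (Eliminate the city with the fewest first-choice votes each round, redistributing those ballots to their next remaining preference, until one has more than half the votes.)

Round 1: Denver 4, Austin 4, Chicago 2, Edmonton 0. Edmonton eliminated.
Round 2: Denver 4, Austin 4, Chicago 2. Chicago eliminated.
Round 3: Denver 6, Austin 4. Denver has a majority (≥6).

Denver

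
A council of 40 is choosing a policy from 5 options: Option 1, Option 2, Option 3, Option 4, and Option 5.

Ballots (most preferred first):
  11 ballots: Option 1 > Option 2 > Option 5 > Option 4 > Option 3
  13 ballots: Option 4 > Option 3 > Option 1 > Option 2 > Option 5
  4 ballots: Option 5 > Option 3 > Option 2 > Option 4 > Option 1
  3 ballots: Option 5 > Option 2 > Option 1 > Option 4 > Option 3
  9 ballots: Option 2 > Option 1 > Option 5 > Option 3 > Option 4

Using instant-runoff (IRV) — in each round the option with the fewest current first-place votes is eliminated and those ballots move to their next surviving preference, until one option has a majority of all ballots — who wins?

Round 1: Option 1 11, Option 2 9, Option 3 0, Option 4 13, Option 5 7. Option 3 eliminated.
Round 2: Option 1 11, Option 2 9, Option 4 13, Option 5 7. Option 5 eliminated.
Round 3: Option 1 11, Option 2 16, Option 4 13. Option 1 eliminated.
Round 4: Option 2 27, Option 4 13. Option 2 has a majority (≥21).

Option 2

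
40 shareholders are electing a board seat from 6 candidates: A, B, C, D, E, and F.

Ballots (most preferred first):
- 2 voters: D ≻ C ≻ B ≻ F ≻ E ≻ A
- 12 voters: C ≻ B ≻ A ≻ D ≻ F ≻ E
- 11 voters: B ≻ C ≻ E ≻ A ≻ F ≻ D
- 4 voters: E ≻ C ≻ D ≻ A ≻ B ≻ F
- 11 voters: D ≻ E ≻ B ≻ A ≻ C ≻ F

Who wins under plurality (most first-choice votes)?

First-place votes: A 0, B 11, C 12, D 13, E 4, F 0.

D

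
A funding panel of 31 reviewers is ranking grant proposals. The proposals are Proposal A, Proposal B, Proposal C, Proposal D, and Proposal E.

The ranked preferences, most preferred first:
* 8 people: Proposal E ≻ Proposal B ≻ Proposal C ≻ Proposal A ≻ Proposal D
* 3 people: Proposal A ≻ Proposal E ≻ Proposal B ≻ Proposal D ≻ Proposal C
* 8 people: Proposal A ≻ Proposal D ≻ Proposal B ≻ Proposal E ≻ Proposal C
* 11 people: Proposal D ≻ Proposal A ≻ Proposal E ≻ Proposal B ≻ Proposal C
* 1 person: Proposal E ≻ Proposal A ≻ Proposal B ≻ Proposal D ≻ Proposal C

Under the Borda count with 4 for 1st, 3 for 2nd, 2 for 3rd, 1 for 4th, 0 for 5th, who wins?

Proposal A: 8×1 + 3×4 + 8×4 + 11×3 + 1×3 = 88
Proposal B: 8×3 + 3×2 + 8×2 + 11×1 + 1×2 = 59
Proposal C: 8×2 + 3×0 + 8×0 + 11×0 + 1×0 = 16
Proposal D: 8×0 + 3×1 + 8×3 + 11×4 + 1×1 = 72
Proposal E: 8×4 + 3×3 + 8×1 + 11×2 + 1×4 = 75

Proposal A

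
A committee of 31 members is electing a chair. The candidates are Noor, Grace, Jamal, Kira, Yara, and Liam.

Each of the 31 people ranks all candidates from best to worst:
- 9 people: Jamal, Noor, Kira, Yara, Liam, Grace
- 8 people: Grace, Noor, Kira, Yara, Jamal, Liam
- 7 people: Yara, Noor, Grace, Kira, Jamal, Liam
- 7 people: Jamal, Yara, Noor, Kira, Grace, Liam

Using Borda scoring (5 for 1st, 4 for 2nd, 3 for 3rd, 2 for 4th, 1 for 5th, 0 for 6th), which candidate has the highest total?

Noor

Noor: 9×4 + 8×4 + 7×4 + 7×3 = 117
Grace: 9×0 + 8×5 + 7×3 + 7×1 = 68
Jamal: 9×5 + 8×1 + 7×1 + 7×5 = 95
Kira: 9×3 + 8×3 + 7×2 + 7×2 = 79
Yara: 9×2 + 8×2 + 7×5 + 7×4 = 97
Liam: 9×1 + 8×0 + 7×0 + 7×0 = 9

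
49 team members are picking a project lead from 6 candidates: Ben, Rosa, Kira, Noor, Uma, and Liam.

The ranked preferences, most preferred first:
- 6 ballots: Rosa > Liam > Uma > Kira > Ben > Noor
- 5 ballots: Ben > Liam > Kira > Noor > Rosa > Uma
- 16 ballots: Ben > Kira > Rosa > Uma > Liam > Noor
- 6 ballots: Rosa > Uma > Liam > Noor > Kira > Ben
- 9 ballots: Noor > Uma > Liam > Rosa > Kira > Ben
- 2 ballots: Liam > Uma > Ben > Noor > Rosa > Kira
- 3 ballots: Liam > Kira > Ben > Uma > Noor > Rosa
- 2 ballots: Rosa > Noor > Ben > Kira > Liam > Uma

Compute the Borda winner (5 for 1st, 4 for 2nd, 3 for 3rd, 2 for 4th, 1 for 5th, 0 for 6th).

Rosa

Ben: 6×1 + 5×5 + 16×5 + 6×0 + 9×0 + 2×3 + 3×3 + 2×3 = 132
Rosa: 6×5 + 5×1 + 16×3 + 6×5 + 9×2 + 2×1 + 3×0 + 2×5 = 143
Kira: 6×2 + 5×3 + 16×4 + 6×1 + 9×1 + 2×0 + 3×4 + 2×2 = 122
Noor: 6×0 + 5×2 + 16×0 + 6×2 + 9×5 + 2×2 + 3×1 + 2×4 = 82
Uma: 6×3 + 5×0 + 16×2 + 6×4 + 9×4 + 2×4 + 3×2 + 2×0 = 124
Liam: 6×4 + 5×4 + 16×1 + 6×3 + 9×3 + 2×5 + 3×5 + 2×1 = 132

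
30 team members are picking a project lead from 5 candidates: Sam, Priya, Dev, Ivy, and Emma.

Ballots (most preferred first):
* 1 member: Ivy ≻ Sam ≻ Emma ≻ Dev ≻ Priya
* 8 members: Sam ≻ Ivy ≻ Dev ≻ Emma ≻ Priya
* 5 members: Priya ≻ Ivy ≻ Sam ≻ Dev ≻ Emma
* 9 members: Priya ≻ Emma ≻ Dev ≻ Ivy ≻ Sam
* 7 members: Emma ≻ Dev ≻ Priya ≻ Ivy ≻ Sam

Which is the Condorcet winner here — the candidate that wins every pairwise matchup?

Emma vs Sam: 16–14
Emma vs Priya: 16–14
Emma vs Dev: 17–13
Emma vs Ivy: 16–14
Emma beats every other candidate.

Emma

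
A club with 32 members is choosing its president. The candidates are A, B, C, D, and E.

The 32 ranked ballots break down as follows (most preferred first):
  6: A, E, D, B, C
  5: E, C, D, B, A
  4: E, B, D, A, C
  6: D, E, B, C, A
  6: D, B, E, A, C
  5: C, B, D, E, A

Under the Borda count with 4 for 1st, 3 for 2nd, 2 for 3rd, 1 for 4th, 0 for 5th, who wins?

A: 6×4 + 5×0 + 4×1 + 6×0 + 6×1 + 5×0 = 34
B: 6×1 + 5×1 + 4×3 + 6×2 + 6×3 + 5×3 = 68
C: 6×0 + 5×3 + 4×0 + 6×1 + 6×0 + 5×4 = 41
D: 6×2 + 5×2 + 4×2 + 6×4 + 6×4 + 5×2 = 88
E: 6×3 + 5×4 + 4×4 + 6×3 + 6×2 + 5×1 = 89

E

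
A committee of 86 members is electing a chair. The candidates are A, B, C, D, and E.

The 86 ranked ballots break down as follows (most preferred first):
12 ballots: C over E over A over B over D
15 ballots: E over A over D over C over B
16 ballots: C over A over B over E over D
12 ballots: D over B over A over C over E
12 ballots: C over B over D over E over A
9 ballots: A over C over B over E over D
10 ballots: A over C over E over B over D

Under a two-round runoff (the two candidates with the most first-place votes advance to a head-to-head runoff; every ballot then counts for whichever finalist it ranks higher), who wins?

A

Round 1 first-place votes: A 19, B 0, C 40, D 12, E 15. C and A advance.
Runoff: C is ranked above A on 40 ballots, A above C on 46.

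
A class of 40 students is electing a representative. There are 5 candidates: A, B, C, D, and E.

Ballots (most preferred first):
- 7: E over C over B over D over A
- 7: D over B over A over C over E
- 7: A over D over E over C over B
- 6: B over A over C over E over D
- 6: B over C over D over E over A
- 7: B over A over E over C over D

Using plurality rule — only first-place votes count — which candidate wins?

First-place votes: A 7, B 19, C 0, D 7, E 7.

B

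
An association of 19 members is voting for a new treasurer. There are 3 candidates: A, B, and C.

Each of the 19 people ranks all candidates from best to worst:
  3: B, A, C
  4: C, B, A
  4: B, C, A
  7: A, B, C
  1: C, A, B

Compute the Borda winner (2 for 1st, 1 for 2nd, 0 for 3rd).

B

A: 3×1 + 4×0 + 4×0 + 7×2 + 1×1 = 18
B: 3×2 + 4×1 + 4×2 + 7×1 + 1×0 = 25
C: 3×0 + 4×2 + 4×1 + 7×0 + 1×2 = 14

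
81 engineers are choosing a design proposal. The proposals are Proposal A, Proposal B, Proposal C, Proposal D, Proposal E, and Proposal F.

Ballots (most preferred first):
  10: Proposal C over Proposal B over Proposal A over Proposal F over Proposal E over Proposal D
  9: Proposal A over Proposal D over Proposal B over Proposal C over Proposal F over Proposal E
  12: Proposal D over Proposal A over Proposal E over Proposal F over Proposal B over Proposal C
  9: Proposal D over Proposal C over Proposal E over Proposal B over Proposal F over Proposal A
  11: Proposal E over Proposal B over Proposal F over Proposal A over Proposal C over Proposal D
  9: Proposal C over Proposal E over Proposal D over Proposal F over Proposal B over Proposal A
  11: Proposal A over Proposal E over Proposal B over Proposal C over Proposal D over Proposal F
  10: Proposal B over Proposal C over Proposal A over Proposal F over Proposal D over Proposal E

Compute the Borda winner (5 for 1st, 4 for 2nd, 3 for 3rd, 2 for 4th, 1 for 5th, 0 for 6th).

Proposal B

Proposal A: 10×3 + 9×5 + 12×4 + 9×0 + 11×2 + 9×0 + 11×5 + 10×3 = 230
Proposal B: 10×4 + 9×3 + 12×1 + 9×2 + 11×4 + 9×1 + 11×3 + 10×5 = 233
Proposal C: 10×5 + 9×2 + 12×0 + 9×4 + 11×1 + 9×5 + 11×2 + 10×4 = 222
Proposal D: 10×0 + 9×4 + 12×5 + 9×5 + 11×0 + 9×3 + 11×1 + 10×1 = 189
Proposal E: 10×1 + 9×0 + 12×3 + 9×3 + 11×5 + 9×4 + 11×4 + 10×0 = 208
Proposal F: 10×2 + 9×1 + 12×2 + 9×1 + 11×3 + 9×2 + 11×0 + 10×2 = 133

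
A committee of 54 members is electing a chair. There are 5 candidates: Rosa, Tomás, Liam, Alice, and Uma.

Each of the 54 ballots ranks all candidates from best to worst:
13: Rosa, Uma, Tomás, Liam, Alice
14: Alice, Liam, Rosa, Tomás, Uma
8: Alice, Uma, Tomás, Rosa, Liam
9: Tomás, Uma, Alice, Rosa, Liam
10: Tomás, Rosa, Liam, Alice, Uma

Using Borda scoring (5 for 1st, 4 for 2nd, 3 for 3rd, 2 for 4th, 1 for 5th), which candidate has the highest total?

Tomás

Rosa: 13×5 + 14×3 + 8×2 + 9×2 + 10×4 = 181
Tomás: 13×3 + 14×2 + 8×3 + 9×5 + 10×5 = 186
Liam: 13×2 + 14×4 + 8×1 + 9×1 + 10×3 = 129
Alice: 13×1 + 14×5 + 8×5 + 9×3 + 10×2 = 170
Uma: 13×4 + 14×1 + 8×4 + 9×4 + 10×1 = 144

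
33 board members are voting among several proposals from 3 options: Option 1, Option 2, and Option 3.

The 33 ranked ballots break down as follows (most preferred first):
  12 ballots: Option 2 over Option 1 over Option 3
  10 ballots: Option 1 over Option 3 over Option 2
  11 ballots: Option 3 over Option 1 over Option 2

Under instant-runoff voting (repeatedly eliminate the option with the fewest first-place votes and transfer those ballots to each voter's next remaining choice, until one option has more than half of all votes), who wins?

Round 1: Option 1 10, Option 2 12, Option 3 11. Option 1 eliminated.
Round 2: Option 2 12, Option 3 21. Option 3 has a majority (≥17).

Option 3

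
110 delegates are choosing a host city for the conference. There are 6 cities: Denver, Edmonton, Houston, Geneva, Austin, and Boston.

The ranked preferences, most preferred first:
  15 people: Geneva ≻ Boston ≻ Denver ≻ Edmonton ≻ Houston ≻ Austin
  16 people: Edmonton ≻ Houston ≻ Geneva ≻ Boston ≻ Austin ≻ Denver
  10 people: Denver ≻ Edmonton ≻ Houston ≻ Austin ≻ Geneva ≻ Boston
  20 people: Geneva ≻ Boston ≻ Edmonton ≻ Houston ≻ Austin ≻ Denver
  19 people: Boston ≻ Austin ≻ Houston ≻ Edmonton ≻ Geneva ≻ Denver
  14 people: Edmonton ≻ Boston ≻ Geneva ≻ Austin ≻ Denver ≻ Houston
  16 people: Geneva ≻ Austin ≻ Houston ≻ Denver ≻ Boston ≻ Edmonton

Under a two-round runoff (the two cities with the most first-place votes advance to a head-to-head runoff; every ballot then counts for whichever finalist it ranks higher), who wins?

Round 1 first-place votes: Denver 10, Edmonton 30, Houston 0, Geneva 51, Austin 0, Boston 19. Geneva and Edmonton advance.
Runoff: Geneva is ranked above Edmonton on 51 ballots, Edmonton above Geneva on 59.

Edmonton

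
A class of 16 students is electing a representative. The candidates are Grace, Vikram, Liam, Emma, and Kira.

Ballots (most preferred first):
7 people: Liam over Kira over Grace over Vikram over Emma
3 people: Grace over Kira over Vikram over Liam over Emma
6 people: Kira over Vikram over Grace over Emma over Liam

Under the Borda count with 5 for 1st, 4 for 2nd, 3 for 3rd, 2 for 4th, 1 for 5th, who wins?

Kira

Grace: 7×3 + 3×5 + 6×3 = 54
Vikram: 7×2 + 3×3 + 6×4 = 47
Liam: 7×5 + 3×2 + 6×1 = 47
Emma: 7×1 + 3×1 + 6×2 = 22
Kira: 7×4 + 3×4 + 6×5 = 70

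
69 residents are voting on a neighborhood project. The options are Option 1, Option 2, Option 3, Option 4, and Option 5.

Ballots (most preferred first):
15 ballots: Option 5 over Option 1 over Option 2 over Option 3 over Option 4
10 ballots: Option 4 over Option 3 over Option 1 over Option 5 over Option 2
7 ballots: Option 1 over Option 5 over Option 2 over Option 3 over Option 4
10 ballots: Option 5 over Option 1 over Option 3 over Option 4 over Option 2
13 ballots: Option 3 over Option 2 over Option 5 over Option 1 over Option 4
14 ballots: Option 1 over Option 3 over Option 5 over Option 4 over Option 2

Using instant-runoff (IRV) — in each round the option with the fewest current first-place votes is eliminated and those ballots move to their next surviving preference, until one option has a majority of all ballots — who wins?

Round 1: Option 1 21, Option 2 0, Option 3 13, Option 4 10, Option 5 25. Option 2 eliminated.
Round 2: Option 1 21, Option 3 13, Option 4 10, Option 5 25. Option 4 eliminated.
Round 3: Option 1 21, Option 3 23, Option 5 25. Option 1 eliminated.
Round 4: Option 3 37, Option 5 32. Option 3 has a majority (≥35).

Option 3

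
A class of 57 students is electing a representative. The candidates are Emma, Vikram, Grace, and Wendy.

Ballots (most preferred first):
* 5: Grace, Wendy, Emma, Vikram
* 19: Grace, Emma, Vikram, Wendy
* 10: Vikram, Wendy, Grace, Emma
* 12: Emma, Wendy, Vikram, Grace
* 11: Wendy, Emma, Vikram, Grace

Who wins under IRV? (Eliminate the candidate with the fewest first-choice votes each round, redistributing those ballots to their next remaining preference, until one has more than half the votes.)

Wendy

Round 1: Emma 12, Vikram 10, Grace 24, Wendy 11. Vikram eliminated.
Round 2: Emma 12, Grace 24, Wendy 21. Emma eliminated.
Round 3: Grace 24, Wendy 33. Wendy has a majority (≥29).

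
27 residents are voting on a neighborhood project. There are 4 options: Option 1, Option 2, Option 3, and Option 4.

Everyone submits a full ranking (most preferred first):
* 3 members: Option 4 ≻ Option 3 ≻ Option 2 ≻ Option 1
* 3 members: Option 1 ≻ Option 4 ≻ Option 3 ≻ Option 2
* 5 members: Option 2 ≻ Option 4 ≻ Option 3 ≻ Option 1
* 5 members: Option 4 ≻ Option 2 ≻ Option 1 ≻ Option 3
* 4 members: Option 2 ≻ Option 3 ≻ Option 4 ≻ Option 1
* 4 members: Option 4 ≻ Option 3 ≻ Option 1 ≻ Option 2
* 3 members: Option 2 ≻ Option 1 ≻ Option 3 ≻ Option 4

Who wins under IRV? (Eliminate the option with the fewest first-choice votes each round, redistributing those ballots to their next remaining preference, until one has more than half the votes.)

Round 1: Option 1 3, Option 2 12, Option 3 0, Option 4 12. Option 3 eliminated.
Round 2: Option 1 3, Option 2 12, Option 4 12. Option 1 eliminated.
Round 3: Option 2 12, Option 4 15. Option 4 has a majority (≥14).

Option 4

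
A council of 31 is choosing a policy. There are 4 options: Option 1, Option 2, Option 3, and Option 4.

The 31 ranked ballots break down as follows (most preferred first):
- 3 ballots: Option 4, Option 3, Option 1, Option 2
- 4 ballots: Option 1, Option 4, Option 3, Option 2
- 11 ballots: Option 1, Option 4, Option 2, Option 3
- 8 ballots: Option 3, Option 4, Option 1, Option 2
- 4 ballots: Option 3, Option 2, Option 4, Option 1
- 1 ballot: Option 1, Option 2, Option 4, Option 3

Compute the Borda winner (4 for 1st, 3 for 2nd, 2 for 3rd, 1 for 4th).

Option 4

Option 1: 3×2 + 4×4 + 11×4 + 8×2 + 4×1 + 1×4 = 90
Option 2: 3×1 + 4×1 + 11×2 + 8×1 + 4×3 + 1×3 = 52
Option 3: 3×3 + 4×2 + 11×1 + 8×4 + 4×4 + 1×1 = 77
Option 4: 3×4 + 4×3 + 11×3 + 8×3 + 4×2 + 1×2 = 91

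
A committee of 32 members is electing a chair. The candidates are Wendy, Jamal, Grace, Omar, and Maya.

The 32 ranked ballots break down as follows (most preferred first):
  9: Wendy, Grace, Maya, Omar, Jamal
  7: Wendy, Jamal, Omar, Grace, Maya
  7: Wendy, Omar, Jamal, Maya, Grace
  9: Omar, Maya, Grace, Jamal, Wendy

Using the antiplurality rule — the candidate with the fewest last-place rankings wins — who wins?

Last-place votes: Wendy 9, Jamal 9, Grace 7, Omar 0, Maya 7.

Omar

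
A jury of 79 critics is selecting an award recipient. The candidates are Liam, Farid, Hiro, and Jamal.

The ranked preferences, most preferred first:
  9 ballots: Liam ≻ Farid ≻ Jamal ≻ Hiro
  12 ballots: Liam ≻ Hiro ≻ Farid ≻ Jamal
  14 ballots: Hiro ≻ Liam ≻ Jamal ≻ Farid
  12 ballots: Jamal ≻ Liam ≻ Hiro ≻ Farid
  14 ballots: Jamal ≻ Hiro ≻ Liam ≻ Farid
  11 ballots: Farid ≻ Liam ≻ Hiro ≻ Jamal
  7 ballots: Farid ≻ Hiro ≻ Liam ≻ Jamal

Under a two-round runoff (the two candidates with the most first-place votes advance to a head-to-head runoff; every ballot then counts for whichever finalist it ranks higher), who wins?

Liam

Round 1 first-place votes: Liam 21, Farid 18, Hiro 14, Jamal 26. Jamal and Liam advance.
Runoff: Jamal is ranked above Liam on 26 ballots, Liam above Jamal on 53.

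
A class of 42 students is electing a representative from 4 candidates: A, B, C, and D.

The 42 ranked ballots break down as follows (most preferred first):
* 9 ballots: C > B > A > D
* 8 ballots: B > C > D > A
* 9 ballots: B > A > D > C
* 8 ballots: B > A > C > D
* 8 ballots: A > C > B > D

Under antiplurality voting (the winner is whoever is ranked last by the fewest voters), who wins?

Last-place votes: A 8, B 0, C 9, D 25.

B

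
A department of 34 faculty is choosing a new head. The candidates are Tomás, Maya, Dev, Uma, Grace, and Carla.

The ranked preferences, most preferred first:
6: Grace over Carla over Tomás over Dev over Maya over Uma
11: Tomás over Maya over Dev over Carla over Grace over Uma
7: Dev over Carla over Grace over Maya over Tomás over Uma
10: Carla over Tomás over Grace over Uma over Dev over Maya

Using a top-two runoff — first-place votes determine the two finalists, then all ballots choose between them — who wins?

Carla

Round 1 first-place votes: Tomás 11, Maya 0, Dev 7, Uma 0, Grace 6, Carla 10. Tomás and Carla advance.
Runoff: Tomás is ranked above Carla on 11 ballots, Carla above Tomás on 23.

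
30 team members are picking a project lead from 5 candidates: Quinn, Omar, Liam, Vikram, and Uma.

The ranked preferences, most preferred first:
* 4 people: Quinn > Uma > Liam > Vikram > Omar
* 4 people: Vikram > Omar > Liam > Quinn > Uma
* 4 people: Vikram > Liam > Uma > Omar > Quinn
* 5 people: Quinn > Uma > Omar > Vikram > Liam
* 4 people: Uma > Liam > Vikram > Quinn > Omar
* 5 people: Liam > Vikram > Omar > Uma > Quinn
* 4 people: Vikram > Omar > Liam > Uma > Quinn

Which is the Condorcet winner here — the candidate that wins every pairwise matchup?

Vikram

Vikram vs Quinn: 21–9
Vikram vs Omar: 25–5
Vikram vs Liam: 17–13
Vikram vs Uma: 17–13
Vikram beats every other candidate.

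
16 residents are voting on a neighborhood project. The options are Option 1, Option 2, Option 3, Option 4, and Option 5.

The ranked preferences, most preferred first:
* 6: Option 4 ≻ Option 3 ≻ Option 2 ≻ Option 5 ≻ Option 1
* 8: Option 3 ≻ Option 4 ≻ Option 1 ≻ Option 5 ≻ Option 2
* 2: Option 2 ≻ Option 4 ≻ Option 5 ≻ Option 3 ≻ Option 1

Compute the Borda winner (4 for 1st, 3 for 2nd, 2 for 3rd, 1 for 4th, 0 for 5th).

Option 4

Option 1: 6×0 + 8×2 + 2×0 = 16
Option 2: 6×2 + 8×0 + 2×4 = 20
Option 3: 6×3 + 8×4 + 2×1 = 52
Option 4: 6×4 + 8×3 + 2×3 = 54
Option 5: 6×1 + 8×1 + 2×2 = 18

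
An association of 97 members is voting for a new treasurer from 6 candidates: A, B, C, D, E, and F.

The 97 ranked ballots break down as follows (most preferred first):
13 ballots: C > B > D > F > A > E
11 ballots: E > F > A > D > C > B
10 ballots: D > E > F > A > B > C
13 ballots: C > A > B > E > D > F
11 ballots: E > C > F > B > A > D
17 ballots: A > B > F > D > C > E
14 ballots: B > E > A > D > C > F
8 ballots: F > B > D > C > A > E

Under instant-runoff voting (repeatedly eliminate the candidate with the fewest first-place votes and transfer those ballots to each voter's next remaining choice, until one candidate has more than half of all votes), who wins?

Round 1: A 17, B 14, C 26, D 10, E 22, F 8. F eliminated.
Round 2: A 17, B 22, C 26, D 10, E 22. D eliminated.
Round 3: A 17, B 22, C 26, E 32. A eliminated.
Round 4: B 39, C 26, E 32. C eliminated.
Round 5: B 65, E 32. B has a majority (≥49).

B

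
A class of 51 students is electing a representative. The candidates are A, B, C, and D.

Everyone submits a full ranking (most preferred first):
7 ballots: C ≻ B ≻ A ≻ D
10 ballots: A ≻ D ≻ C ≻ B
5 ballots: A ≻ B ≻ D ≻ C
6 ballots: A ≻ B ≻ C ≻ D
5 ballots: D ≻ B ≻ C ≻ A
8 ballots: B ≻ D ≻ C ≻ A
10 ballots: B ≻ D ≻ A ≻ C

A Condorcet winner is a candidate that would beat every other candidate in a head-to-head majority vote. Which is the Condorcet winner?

B

B vs A: 30–21
B vs C: 34–17
B vs D: 36–15
B beats every other candidate.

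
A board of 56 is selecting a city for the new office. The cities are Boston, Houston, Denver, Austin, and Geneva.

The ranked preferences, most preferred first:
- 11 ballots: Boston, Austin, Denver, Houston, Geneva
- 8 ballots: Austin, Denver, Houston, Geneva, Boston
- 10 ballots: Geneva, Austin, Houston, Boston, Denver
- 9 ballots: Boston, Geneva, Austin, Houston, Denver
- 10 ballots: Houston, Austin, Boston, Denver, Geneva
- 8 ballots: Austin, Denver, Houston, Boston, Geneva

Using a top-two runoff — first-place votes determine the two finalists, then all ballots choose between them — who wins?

Round 1 first-place votes: Boston 20, Houston 10, Denver 0, Austin 16, Geneva 10. Boston and Austin advance.
Runoff: Boston is ranked above Austin on 20 ballots, Austin above Boston on 36.

Austin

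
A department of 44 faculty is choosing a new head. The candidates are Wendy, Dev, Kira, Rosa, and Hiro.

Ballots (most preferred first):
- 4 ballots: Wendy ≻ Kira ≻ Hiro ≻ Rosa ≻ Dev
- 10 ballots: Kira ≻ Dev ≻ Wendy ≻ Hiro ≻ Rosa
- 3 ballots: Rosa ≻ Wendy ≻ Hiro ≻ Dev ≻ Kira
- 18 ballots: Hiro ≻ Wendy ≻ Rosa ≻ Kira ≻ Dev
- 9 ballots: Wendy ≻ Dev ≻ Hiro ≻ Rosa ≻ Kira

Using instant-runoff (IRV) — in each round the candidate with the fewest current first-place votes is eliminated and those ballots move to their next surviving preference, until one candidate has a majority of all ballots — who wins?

Round 1: Wendy 13, Dev 0, Kira 10, Rosa 3, Hiro 18. Dev eliminated.
Round 2: Wendy 13, Kira 10, Rosa 3, Hiro 18. Rosa eliminated.
Round 3: Wendy 16, Kira 10, Hiro 18. Kira eliminated.
Round 4: Wendy 26, Hiro 18. Wendy has a majority (≥23).

Wendy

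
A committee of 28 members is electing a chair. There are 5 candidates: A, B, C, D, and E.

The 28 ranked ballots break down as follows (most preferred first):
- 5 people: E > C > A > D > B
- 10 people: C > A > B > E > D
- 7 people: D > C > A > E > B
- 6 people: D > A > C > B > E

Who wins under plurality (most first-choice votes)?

First-place votes: A 0, B 0, C 10, D 13, E 5.

D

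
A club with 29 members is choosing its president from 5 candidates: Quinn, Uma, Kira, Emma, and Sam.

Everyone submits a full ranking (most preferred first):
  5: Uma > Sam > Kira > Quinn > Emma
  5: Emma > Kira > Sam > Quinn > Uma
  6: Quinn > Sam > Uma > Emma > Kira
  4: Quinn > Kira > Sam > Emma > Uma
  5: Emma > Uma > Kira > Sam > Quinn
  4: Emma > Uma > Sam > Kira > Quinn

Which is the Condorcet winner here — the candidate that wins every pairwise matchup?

Sam

Sam vs Quinn: 19–10
Sam vs Uma: 15–14
Sam vs Kira: 15–14
Sam vs Emma: 15–14
Sam beats every other candidate.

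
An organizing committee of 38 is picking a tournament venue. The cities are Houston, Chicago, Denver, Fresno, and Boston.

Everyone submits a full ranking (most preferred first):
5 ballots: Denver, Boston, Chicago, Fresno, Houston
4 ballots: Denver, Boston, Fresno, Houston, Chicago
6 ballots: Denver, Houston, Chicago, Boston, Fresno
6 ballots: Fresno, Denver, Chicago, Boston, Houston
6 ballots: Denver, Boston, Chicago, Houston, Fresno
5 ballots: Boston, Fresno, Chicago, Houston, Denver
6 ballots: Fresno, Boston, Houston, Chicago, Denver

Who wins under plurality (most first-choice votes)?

First-place votes: Houston 0, Chicago 0, Denver 21, Fresno 12, Boston 5.

Denver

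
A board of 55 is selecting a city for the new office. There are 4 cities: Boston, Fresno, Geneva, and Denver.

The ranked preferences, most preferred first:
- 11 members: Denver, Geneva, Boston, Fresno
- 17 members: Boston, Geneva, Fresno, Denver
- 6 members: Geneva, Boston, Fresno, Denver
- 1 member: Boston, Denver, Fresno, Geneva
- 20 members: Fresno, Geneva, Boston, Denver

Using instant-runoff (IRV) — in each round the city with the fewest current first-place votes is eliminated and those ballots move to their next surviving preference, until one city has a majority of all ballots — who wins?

Boston

Round 1: Boston 18, Fresno 20, Geneva 6, Denver 11. Geneva eliminated.
Round 2: Boston 24, Fresno 20, Denver 11. Denver eliminated.
Round 3: Boston 35, Fresno 20. Boston has a majority (≥28).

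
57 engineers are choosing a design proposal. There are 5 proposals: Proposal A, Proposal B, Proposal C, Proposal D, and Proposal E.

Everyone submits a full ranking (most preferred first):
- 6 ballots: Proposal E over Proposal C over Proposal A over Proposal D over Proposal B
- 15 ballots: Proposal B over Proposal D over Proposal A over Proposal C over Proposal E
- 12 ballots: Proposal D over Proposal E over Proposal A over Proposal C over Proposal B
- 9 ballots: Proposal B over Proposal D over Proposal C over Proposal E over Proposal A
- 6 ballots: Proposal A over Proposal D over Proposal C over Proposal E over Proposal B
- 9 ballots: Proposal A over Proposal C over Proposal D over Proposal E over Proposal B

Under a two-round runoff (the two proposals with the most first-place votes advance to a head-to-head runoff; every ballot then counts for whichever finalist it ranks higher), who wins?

Round 1 first-place votes: Proposal A 15, Proposal B 24, Proposal C 0, Proposal D 12, Proposal E 6. Proposal B and Proposal A advance.
Runoff: Proposal B is ranked above Proposal A on 24 ballots, Proposal A above Proposal B on 33.

Proposal A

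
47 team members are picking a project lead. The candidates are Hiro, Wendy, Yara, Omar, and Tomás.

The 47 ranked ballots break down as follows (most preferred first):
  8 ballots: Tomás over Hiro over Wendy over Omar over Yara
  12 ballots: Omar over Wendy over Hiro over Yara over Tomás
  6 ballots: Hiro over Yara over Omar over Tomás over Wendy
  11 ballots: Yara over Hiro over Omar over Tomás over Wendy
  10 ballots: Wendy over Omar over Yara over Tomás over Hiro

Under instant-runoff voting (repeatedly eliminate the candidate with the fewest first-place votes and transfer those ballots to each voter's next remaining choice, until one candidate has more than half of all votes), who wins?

Round 1: Hiro 6, Wendy 10, Yara 11, Omar 12, Tomás 8. Hiro eliminated.
Round 2: Wendy 10, Yara 17, Omar 12, Tomás 8. Tomás eliminated.
Round 3: Wendy 18, Yara 17, Omar 12. Omar eliminated.
Round 4: Wendy 30, Yara 17. Wendy has a majority (≥24).

Wendy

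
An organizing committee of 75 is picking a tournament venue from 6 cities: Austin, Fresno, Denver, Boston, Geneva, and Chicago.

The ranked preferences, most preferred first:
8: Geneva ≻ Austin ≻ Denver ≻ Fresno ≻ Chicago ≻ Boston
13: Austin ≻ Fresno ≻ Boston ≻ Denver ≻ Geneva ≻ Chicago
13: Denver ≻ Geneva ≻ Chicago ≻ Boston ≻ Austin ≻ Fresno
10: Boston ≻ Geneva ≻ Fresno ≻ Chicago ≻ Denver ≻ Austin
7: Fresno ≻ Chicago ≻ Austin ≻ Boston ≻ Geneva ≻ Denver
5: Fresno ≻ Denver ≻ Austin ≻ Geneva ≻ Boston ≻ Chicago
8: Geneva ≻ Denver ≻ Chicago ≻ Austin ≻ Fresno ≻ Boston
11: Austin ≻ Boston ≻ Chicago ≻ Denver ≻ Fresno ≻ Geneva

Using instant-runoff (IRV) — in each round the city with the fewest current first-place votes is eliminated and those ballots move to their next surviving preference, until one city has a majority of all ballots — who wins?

Round 1: Austin 24, Fresno 12, Denver 13, Boston 10, Geneva 16, Chicago 0. Chicago eliminated.
Round 2: Austin 24, Fresno 12, Denver 13, Boston 10, Geneva 16. Boston eliminated.
Round 3: Austin 24, Fresno 12, Denver 13, Geneva 26. Fresno eliminated.
Round 4: Austin 31, Denver 18, Geneva 26. Denver eliminated.
Round 5: Austin 36, Geneva 39. Geneva has a majority (≥38).

Geneva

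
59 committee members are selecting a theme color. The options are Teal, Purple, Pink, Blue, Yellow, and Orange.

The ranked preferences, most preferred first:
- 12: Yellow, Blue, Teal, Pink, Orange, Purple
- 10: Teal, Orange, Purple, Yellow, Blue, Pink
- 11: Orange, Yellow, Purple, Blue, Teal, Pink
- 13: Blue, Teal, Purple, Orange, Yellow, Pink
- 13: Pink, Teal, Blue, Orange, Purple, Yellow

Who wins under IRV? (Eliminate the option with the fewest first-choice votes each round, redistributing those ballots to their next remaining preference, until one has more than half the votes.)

Blue

Round 1: Teal 10, Purple 0, Pink 13, Blue 13, Yellow 12, Orange 11. Purple eliminated.
Round 2: Teal 10, Pink 13, Blue 13, Yellow 12, Orange 11. Teal eliminated.
Round 3: Pink 13, Blue 13, Yellow 12, Orange 21. Yellow eliminated.
Round 4: Pink 13, Blue 25, Orange 21. Pink eliminated.
Round 5: Blue 38, Orange 21. Blue has a majority (≥30).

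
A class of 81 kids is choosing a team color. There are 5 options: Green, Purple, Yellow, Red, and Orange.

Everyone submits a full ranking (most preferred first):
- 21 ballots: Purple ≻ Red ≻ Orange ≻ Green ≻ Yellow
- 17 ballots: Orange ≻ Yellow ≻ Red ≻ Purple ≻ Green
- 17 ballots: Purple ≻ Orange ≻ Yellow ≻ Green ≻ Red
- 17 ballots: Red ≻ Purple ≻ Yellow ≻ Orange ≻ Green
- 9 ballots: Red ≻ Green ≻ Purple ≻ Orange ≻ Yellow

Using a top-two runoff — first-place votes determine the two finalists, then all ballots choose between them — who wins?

Round 1 first-place votes: Green 0, Purple 38, Yellow 0, Red 26, Orange 17. Purple and Red advance.
Runoff: Purple is ranked above Red on 38 ballots, Red above Purple on 43.

Red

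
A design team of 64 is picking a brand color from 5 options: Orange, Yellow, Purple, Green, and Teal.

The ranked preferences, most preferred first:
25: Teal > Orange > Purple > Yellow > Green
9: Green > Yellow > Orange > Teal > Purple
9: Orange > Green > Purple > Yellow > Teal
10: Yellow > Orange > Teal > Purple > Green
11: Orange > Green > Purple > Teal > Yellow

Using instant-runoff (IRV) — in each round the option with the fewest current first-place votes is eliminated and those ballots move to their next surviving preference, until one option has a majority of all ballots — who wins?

Round 1: Orange 20, Yellow 10, Purple 0, Green 9, Teal 25. Purple eliminated.
Round 2: Orange 20, Yellow 10, Green 9, Teal 25. Green eliminated.
Round 3: Orange 20, Yellow 19, Teal 25. Yellow eliminated.
Round 4: Orange 39, Teal 25. Orange has a majority (≥33).

Orange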